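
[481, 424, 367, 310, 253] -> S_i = 481 + -57*i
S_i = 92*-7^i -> [92, -644, 4508, -31556, 220892]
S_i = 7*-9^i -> [7, -63, 567, -5103, 45927]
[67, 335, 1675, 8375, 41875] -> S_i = 67*5^i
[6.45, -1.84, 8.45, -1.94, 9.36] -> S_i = Random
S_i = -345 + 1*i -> [-345, -344, -343, -342, -341]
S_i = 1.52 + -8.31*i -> [1.52, -6.79, -15.1, -23.41, -31.72]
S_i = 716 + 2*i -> [716, 718, 720, 722, 724]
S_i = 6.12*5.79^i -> [6.12, 35.43, 205.17, 1187.92, 6878.06]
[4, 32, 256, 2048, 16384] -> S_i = 4*8^i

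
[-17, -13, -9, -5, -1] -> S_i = -17 + 4*i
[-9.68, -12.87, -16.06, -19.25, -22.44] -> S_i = -9.68 + -3.19*i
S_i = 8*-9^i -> [8, -72, 648, -5832, 52488]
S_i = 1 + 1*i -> [1, 2, 3, 4, 5]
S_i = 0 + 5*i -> [0, 5, 10, 15, 20]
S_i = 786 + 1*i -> [786, 787, 788, 789, 790]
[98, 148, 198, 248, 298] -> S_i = 98 + 50*i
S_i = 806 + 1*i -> [806, 807, 808, 809, 810]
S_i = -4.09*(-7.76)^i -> [-4.09, 31.74, -246.29, 1911.21, -14830.99]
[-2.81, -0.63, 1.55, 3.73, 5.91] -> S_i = -2.81 + 2.18*i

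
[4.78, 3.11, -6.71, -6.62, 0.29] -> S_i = Random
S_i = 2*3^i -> [2, 6, 18, 54, 162]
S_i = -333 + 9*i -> [-333, -324, -315, -306, -297]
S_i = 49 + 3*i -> [49, 52, 55, 58, 61]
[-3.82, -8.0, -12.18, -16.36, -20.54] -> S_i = -3.82 + -4.18*i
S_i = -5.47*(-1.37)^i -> [-5.47, 7.49, -10.27, 14.07, -19.27]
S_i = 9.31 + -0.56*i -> [9.31, 8.75, 8.19, 7.63, 7.07]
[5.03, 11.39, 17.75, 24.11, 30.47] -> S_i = 5.03 + 6.36*i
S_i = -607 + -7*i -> [-607, -614, -621, -628, -635]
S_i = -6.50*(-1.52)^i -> [-6.5, 9.88, -15.02, 22.83, -34.7]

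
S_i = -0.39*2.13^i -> [-0.39, -0.83, -1.77, -3.77, -8.03]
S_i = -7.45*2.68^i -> [-7.45, -19.97, -53.51, -143.4, -384.32]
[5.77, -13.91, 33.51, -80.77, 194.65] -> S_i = 5.77*(-2.41)^i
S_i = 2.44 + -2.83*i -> [2.44, -0.39, -3.22, -6.05, -8.88]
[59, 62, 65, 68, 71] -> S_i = 59 + 3*i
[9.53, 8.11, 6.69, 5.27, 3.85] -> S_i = 9.53 + -1.42*i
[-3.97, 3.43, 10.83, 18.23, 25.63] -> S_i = -3.97 + 7.40*i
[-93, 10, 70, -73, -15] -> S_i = Random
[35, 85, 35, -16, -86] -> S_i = Random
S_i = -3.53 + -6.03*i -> [-3.53, -9.56, -15.59, -21.62, -27.65]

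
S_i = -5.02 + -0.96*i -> [-5.02, -5.98, -6.94, -7.9, -8.86]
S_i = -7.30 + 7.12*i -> [-7.3, -0.18, 6.94, 14.06, 21.18]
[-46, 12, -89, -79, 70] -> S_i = Random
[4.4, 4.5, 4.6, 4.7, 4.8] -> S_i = 4.40 + 0.10*i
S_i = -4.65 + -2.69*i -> [-4.65, -7.34, -10.03, -12.72, -15.41]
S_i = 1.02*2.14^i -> [1.02, 2.18, 4.67, 10.0, 21.39]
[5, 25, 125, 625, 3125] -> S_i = 5*5^i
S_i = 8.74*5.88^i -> [8.74, 51.39, 302.18, 1776.82, 10447.7]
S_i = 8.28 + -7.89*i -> [8.28, 0.39, -7.5, -15.39, -23.28]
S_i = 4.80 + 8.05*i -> [4.8, 12.85, 20.9, 28.95, 37.0]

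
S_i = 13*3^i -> [13, 39, 117, 351, 1053]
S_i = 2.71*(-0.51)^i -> [2.71, -1.38, 0.7, -0.36, 0.18]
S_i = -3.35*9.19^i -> [-3.35, -30.79, -282.93, -2600.11, -23894.99]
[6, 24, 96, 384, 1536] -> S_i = 6*4^i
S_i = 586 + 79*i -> [586, 665, 744, 823, 902]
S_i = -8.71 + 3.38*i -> [-8.71, -5.33, -1.95, 1.43, 4.81]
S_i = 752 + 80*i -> [752, 832, 912, 992, 1072]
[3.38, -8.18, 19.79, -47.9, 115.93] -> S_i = 3.38*(-2.42)^i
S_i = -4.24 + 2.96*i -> [-4.24, -1.28, 1.68, 4.64, 7.6]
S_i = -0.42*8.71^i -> [-0.42, -3.66, -31.86, -277.53, -2417.25]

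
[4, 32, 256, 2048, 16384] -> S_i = 4*8^i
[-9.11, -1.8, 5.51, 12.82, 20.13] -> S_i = -9.11 + 7.31*i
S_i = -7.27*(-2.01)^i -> [-7.27, 14.61, -29.37, 59.04, -118.66]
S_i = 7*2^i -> [7, 14, 28, 56, 112]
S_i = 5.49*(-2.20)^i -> [5.49, -12.08, 26.57, -58.46, 128.61]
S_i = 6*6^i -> [6, 36, 216, 1296, 7776]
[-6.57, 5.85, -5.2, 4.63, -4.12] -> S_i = -6.57*(-0.89)^i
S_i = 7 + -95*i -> [7, -88, -183, -278, -373]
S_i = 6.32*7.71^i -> [6.32, 48.73, 375.69, 2896.54, 22332.36]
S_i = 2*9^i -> [2, 18, 162, 1458, 13122]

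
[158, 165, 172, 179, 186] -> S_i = 158 + 7*i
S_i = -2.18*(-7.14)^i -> [-2.18, 15.57, -111.14, 793.51, -5665.64]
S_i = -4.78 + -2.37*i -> [-4.78, -7.15, -9.52, -11.89, -14.26]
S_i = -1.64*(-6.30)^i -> [-1.64, 10.33, -65.09, 410.08, -2583.49]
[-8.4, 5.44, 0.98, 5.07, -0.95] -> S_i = Random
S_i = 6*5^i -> [6, 30, 150, 750, 3750]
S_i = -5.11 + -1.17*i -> [-5.11, -6.28, -7.45, -8.62, -9.79]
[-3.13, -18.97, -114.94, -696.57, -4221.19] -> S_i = -3.13*6.06^i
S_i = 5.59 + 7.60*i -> [5.59, 13.19, 20.79, 28.39, 35.99]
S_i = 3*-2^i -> [3, -6, 12, -24, 48]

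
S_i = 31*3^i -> [31, 93, 279, 837, 2511]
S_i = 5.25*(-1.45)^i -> [5.25, -7.61, 11.04, -16.01, 23.21]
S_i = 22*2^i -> [22, 44, 88, 176, 352]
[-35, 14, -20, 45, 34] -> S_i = Random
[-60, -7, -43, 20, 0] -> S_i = Random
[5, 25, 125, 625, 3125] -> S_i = 5*5^i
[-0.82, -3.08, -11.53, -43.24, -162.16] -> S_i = -0.82*3.75^i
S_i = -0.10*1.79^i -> [-0.1, -0.18, -0.32, -0.57, -1.03]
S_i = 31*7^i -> [31, 217, 1519, 10633, 74431]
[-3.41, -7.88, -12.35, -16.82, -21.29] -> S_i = -3.41 + -4.47*i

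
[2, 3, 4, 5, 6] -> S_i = 2 + 1*i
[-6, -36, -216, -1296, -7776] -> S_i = -6*6^i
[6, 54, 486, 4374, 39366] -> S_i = 6*9^i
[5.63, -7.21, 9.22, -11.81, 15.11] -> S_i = 5.63*(-1.28)^i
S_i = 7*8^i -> [7, 56, 448, 3584, 28672]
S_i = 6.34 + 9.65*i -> [6.34, 15.99, 25.64, 35.29, 44.94]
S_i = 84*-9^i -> [84, -756, 6804, -61236, 551124]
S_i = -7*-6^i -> [-7, 42, -252, 1512, -9072]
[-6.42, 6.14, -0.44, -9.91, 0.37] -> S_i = Random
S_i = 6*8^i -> [6, 48, 384, 3072, 24576]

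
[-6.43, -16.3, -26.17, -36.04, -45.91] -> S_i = -6.43 + -9.87*i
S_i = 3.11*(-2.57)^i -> [3.11, -7.99, 20.54, -52.79, 135.67]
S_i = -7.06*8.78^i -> [-7.06, -61.99, -544.24, -4778.46, -41954.91]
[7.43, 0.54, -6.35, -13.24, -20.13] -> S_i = 7.43 + -6.89*i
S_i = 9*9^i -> [9, 81, 729, 6561, 59049]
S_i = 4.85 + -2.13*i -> [4.85, 2.72, 0.59, -1.54, -3.67]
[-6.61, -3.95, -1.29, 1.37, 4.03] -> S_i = -6.61 + 2.66*i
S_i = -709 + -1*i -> [-709, -710, -711, -712, -713]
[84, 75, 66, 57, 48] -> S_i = 84 + -9*i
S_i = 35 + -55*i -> [35, -20, -75, -130, -185]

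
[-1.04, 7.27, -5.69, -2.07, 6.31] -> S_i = Random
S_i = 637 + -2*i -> [637, 635, 633, 631, 629]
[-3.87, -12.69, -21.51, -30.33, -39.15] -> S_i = -3.87 + -8.82*i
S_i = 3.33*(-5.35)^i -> [3.33, -17.82, 95.31, -509.92, 2728.09]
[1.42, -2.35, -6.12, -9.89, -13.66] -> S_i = 1.42 + -3.77*i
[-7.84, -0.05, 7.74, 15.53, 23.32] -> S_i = -7.84 + 7.79*i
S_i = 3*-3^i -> [3, -9, 27, -81, 243]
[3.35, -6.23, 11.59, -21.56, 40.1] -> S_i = 3.35*(-1.86)^i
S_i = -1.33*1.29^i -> [-1.33, -1.72, -2.21, -2.86, -3.68]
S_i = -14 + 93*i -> [-14, 79, 172, 265, 358]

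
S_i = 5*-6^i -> [5, -30, 180, -1080, 6480]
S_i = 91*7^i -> [91, 637, 4459, 31213, 218491]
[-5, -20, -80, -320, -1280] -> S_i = -5*4^i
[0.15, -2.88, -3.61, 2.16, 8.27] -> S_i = Random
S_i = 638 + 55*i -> [638, 693, 748, 803, 858]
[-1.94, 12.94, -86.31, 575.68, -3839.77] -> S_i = -1.94*(-6.67)^i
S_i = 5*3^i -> [5, 15, 45, 135, 405]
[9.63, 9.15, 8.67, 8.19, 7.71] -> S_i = 9.63 + -0.48*i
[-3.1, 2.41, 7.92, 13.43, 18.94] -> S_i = -3.10 + 5.51*i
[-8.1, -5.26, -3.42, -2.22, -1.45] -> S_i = -8.10*0.65^i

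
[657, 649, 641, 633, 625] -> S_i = 657 + -8*i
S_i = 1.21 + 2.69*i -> [1.21, 3.9, 6.59, 9.28, 11.97]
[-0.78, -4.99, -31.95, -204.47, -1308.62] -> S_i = -0.78*6.40^i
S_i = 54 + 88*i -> [54, 142, 230, 318, 406]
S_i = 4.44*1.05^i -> [4.44, 4.66, 4.9, 5.14, 5.4]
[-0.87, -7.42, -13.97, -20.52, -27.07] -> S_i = -0.87 + -6.55*i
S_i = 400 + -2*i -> [400, 398, 396, 394, 392]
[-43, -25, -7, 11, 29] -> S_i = -43 + 18*i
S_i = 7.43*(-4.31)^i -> [7.43, -32.02, 138.02, -594.87, 2563.88]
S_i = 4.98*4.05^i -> [4.98, 20.17, 81.68, 330.82, 1339.83]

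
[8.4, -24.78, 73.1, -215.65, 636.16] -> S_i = 8.40*(-2.95)^i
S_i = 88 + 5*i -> [88, 93, 98, 103, 108]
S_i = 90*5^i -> [90, 450, 2250, 11250, 56250]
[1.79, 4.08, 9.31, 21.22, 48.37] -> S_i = 1.79*2.28^i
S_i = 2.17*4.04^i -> [2.17, 8.77, 35.42, 143.09, 578.08]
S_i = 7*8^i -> [7, 56, 448, 3584, 28672]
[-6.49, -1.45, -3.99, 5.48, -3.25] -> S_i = Random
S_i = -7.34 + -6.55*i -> [-7.34, -13.89, -20.44, -26.99, -33.54]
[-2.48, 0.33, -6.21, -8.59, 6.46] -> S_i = Random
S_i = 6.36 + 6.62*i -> [6.36, 12.98, 19.6, 26.22, 32.84]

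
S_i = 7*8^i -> [7, 56, 448, 3584, 28672]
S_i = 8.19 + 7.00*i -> [8.19, 15.19, 22.19, 29.19, 36.19]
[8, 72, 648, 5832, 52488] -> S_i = 8*9^i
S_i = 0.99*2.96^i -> [0.99, 2.93, 8.67, 25.67, 76.0]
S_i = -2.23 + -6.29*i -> [-2.23, -8.52, -14.81, -21.1, -27.39]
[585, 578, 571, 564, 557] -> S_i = 585 + -7*i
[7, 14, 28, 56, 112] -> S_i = 7*2^i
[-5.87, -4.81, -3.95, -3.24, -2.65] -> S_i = -5.87*0.82^i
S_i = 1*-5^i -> [1, -5, 25, -125, 625]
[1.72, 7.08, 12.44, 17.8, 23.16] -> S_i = 1.72 + 5.36*i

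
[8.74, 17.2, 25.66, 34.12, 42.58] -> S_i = 8.74 + 8.46*i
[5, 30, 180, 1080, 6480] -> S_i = 5*6^i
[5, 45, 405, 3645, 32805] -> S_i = 5*9^i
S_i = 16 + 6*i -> [16, 22, 28, 34, 40]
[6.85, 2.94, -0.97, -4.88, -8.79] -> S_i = 6.85 + -3.91*i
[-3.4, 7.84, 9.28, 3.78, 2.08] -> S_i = Random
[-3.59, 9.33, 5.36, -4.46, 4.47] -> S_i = Random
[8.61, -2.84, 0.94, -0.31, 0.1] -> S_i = 8.61*(-0.33)^i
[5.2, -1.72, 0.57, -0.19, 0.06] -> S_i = 5.20*(-0.33)^i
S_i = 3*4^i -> [3, 12, 48, 192, 768]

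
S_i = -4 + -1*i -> [-4, -5, -6, -7, -8]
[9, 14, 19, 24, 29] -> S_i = 9 + 5*i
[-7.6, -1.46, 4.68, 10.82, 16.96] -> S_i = -7.60 + 6.14*i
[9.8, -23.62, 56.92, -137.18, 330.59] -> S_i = 9.80*(-2.41)^i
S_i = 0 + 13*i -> [0, 13, 26, 39, 52]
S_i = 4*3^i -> [4, 12, 36, 108, 324]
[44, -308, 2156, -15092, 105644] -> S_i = 44*-7^i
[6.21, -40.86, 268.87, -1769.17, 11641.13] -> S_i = 6.21*(-6.58)^i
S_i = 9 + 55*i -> [9, 64, 119, 174, 229]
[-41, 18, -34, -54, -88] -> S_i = Random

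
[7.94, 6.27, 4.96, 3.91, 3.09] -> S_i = 7.94*0.79^i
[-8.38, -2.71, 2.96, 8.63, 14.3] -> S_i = -8.38 + 5.67*i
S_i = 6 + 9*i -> [6, 15, 24, 33, 42]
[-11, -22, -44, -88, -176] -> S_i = -11*2^i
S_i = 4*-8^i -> [4, -32, 256, -2048, 16384]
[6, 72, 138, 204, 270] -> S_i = 6 + 66*i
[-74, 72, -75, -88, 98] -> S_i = Random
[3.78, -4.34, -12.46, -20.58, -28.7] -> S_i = 3.78 + -8.12*i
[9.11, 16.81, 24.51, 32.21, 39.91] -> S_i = 9.11 + 7.70*i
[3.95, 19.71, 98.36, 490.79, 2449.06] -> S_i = 3.95*4.99^i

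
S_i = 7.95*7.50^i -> [7.95, 59.62, 447.19, 3353.91, 25154.3]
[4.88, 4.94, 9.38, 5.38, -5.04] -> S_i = Random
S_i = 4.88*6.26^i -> [4.88, 30.55, 191.24, 1197.13, 7494.06]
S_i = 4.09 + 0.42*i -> [4.09, 4.51, 4.93, 5.35, 5.77]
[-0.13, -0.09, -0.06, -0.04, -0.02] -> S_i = -0.13*0.66^i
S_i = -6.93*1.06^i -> [-6.93, -7.35, -7.79, -8.25, -8.75]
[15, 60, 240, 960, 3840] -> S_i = 15*4^i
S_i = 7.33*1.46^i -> [7.33, 10.7, 15.62, 22.81, 33.31]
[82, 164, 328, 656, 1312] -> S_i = 82*2^i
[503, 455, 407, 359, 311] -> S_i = 503 + -48*i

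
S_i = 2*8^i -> [2, 16, 128, 1024, 8192]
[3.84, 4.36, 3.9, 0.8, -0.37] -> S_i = Random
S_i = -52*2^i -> [-52, -104, -208, -416, -832]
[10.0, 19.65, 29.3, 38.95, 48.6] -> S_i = 10.00 + 9.65*i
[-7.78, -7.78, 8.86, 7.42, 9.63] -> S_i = Random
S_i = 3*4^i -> [3, 12, 48, 192, 768]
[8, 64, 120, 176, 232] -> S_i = 8 + 56*i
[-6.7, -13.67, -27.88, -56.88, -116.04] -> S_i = -6.70*2.04^i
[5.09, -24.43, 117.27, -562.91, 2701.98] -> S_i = 5.09*(-4.80)^i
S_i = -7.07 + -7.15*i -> [-7.07, -14.22, -21.37, -28.52, -35.67]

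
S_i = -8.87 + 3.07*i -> [-8.87, -5.8, -2.73, 0.34, 3.41]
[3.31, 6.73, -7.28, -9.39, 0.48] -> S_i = Random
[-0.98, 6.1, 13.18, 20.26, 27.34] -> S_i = -0.98 + 7.08*i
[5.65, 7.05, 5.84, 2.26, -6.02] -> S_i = Random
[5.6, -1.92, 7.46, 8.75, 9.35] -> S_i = Random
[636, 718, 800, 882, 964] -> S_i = 636 + 82*i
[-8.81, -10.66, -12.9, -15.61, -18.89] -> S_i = -8.81*1.21^i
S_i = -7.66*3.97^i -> [-7.66, -30.41, -120.73, -479.29, -1902.79]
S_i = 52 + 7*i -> [52, 59, 66, 73, 80]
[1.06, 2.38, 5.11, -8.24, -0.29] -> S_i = Random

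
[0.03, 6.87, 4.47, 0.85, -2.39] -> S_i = Random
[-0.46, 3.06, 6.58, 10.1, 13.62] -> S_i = -0.46 + 3.52*i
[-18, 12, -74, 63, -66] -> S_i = Random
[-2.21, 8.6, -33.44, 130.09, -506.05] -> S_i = -2.21*(-3.89)^i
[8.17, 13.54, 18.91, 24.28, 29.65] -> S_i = 8.17 + 5.37*i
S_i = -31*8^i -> [-31, -248, -1984, -15872, -126976]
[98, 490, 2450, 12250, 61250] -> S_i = 98*5^i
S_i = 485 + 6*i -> [485, 491, 497, 503, 509]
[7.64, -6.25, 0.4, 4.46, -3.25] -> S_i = Random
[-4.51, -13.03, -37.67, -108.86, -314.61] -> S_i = -4.51*2.89^i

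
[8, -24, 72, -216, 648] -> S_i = 8*-3^i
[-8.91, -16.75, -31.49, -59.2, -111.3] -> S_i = -8.91*1.88^i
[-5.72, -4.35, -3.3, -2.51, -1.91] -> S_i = -5.72*0.76^i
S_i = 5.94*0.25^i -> [5.94, 1.48, 0.37, 0.09, 0.02]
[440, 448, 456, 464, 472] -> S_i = 440 + 8*i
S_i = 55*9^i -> [55, 495, 4455, 40095, 360855]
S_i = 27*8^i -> [27, 216, 1728, 13824, 110592]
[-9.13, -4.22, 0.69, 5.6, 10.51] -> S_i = -9.13 + 4.91*i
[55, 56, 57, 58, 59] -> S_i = 55 + 1*i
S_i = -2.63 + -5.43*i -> [-2.63, -8.06, -13.49, -18.92, -24.35]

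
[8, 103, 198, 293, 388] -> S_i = 8 + 95*i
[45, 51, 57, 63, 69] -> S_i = 45 + 6*i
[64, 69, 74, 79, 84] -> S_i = 64 + 5*i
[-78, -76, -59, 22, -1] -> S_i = Random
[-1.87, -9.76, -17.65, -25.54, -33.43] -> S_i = -1.87 + -7.89*i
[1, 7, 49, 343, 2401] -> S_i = 1*7^i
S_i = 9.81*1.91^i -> [9.81, 18.74, 35.79, 68.35, 130.56]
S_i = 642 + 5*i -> [642, 647, 652, 657, 662]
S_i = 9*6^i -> [9, 54, 324, 1944, 11664]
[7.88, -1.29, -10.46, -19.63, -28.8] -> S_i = 7.88 + -9.17*i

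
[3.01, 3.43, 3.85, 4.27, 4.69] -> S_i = 3.01 + 0.42*i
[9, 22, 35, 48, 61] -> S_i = 9 + 13*i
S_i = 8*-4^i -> [8, -32, 128, -512, 2048]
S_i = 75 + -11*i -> [75, 64, 53, 42, 31]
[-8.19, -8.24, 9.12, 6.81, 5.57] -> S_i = Random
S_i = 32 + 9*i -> [32, 41, 50, 59, 68]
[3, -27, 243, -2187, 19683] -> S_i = 3*-9^i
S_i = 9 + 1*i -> [9, 10, 11, 12, 13]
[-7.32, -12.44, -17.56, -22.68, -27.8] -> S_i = -7.32 + -5.12*i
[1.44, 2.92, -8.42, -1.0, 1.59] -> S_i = Random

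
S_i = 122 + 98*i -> [122, 220, 318, 416, 514]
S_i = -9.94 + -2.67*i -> [-9.94, -12.61, -15.28, -17.95, -20.62]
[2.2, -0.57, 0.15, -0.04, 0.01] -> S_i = 2.20*(-0.26)^i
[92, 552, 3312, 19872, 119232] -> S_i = 92*6^i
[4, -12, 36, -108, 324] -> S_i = 4*-3^i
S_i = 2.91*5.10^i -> [2.91, 14.84, 75.69, 386.01, 1968.67]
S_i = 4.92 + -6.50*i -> [4.92, -1.58, -8.08, -14.58, -21.08]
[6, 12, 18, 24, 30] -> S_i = 6 + 6*i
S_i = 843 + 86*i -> [843, 929, 1015, 1101, 1187]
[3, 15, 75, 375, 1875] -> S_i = 3*5^i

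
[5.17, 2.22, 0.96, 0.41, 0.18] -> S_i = 5.17*0.43^i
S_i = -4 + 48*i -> [-4, 44, 92, 140, 188]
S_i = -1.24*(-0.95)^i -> [-1.24, 1.18, -1.12, 1.06, -1.01]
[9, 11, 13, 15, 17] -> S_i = 9 + 2*i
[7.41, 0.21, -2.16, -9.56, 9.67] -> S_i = Random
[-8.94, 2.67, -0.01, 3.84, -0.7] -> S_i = Random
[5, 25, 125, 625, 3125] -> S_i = 5*5^i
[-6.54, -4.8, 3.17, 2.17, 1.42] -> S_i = Random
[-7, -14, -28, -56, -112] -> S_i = -7*2^i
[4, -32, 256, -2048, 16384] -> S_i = 4*-8^i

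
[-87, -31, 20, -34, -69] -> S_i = Random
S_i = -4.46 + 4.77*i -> [-4.46, 0.31, 5.08, 9.85, 14.62]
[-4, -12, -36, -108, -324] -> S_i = -4*3^i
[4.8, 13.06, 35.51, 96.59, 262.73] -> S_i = 4.80*2.72^i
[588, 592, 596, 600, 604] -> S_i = 588 + 4*i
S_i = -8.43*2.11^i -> [-8.43, -17.79, -37.53, -79.19, -167.09]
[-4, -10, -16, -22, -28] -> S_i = -4 + -6*i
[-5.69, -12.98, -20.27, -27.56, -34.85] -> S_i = -5.69 + -7.29*i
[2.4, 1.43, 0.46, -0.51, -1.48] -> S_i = 2.40 + -0.97*i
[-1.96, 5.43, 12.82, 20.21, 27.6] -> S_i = -1.96 + 7.39*i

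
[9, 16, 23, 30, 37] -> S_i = 9 + 7*i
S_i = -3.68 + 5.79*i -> [-3.68, 2.11, 7.9, 13.69, 19.48]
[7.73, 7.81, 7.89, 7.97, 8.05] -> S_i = 7.73 + 0.08*i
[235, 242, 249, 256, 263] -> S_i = 235 + 7*i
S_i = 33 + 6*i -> [33, 39, 45, 51, 57]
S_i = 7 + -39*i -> [7, -32, -71, -110, -149]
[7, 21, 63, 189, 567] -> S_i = 7*3^i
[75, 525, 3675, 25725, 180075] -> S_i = 75*7^i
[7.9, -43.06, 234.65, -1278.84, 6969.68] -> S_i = 7.90*(-5.45)^i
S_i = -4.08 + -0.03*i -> [-4.08, -4.11, -4.14, -4.17, -4.2]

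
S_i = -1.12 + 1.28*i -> [-1.12, 0.16, 1.44, 2.72, 4.0]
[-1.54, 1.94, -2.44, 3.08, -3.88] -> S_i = -1.54*(-1.26)^i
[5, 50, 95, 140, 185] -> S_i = 5 + 45*i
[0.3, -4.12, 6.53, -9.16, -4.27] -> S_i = Random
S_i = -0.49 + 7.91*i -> [-0.49, 7.42, 15.33, 23.24, 31.15]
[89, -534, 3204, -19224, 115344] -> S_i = 89*-6^i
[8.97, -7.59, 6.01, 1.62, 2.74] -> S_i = Random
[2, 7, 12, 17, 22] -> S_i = 2 + 5*i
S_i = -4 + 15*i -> [-4, 11, 26, 41, 56]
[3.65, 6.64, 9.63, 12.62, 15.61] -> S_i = 3.65 + 2.99*i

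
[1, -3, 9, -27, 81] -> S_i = 1*-3^i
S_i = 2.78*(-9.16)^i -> [2.78, -25.46, 233.26, -2136.64, 19571.62]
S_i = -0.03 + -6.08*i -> [-0.03, -6.11, -12.19, -18.27, -24.35]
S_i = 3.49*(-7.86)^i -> [3.49, -27.43, 215.61, -1694.7, 13320.35]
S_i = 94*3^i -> [94, 282, 846, 2538, 7614]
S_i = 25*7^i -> [25, 175, 1225, 8575, 60025]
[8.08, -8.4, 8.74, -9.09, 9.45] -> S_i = 8.08*(-1.04)^i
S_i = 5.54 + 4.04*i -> [5.54, 9.58, 13.62, 17.66, 21.7]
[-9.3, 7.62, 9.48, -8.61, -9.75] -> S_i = Random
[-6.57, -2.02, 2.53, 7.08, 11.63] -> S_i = -6.57 + 4.55*i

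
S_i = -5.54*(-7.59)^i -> [-5.54, 42.05, -319.15, 2422.34, -18385.56]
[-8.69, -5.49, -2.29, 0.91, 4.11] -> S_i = -8.69 + 3.20*i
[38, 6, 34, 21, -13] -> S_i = Random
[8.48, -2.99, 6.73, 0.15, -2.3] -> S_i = Random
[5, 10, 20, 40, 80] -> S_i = 5*2^i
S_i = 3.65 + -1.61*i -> [3.65, 2.04, 0.43, -1.18, -2.79]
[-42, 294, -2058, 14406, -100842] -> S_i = -42*-7^i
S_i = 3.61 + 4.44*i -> [3.61, 8.05, 12.49, 16.93, 21.37]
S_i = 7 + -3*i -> [7, 4, 1, -2, -5]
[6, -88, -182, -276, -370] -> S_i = 6 + -94*i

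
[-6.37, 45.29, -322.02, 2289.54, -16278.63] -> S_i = -6.37*(-7.11)^i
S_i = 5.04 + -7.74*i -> [5.04, -2.7, -10.44, -18.18, -25.92]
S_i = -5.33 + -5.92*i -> [-5.33, -11.25, -17.17, -23.09, -29.01]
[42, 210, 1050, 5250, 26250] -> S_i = 42*5^i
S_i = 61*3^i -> [61, 183, 549, 1647, 4941]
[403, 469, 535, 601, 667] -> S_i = 403 + 66*i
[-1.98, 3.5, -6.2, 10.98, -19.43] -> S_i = -1.98*(-1.77)^i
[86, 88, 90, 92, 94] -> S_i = 86 + 2*i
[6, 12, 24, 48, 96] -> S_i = 6*2^i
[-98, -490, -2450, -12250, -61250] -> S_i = -98*5^i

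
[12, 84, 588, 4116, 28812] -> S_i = 12*7^i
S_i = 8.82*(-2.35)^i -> [8.82, -20.73, 48.71, -114.46, 268.99]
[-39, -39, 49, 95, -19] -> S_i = Random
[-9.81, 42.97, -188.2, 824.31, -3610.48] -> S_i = -9.81*(-4.38)^i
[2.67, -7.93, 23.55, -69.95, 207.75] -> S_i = 2.67*(-2.97)^i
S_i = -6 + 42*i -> [-6, 36, 78, 120, 162]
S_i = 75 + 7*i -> [75, 82, 89, 96, 103]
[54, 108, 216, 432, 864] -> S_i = 54*2^i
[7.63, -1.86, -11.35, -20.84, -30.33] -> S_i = 7.63 + -9.49*i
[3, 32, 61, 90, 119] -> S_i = 3 + 29*i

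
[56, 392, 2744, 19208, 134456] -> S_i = 56*7^i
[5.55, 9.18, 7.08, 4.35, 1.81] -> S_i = Random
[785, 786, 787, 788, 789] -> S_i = 785 + 1*i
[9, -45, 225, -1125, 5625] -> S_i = 9*-5^i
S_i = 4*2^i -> [4, 8, 16, 32, 64]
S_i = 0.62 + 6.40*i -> [0.62, 7.02, 13.42, 19.82, 26.22]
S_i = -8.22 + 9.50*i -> [-8.22, 1.28, 10.78, 20.28, 29.78]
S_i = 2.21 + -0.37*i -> [2.21, 1.84, 1.47, 1.1, 0.73]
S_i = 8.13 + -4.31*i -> [8.13, 3.82, -0.49, -4.8, -9.11]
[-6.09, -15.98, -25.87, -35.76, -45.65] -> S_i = -6.09 + -9.89*i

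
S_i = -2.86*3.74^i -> [-2.86, -10.7, -40.0, -149.62, -559.57]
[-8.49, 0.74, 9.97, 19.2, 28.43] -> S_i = -8.49 + 9.23*i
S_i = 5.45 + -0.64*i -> [5.45, 4.81, 4.17, 3.53, 2.89]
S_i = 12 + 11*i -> [12, 23, 34, 45, 56]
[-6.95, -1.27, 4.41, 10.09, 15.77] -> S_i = -6.95 + 5.68*i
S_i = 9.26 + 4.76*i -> [9.26, 14.02, 18.78, 23.54, 28.3]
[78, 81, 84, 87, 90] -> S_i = 78 + 3*i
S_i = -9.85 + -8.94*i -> [-9.85, -18.79, -27.73, -36.67, -45.61]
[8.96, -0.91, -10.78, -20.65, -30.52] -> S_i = 8.96 + -9.87*i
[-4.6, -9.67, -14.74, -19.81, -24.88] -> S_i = -4.60 + -5.07*i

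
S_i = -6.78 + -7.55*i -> [-6.78, -14.33, -21.88, -29.43, -36.98]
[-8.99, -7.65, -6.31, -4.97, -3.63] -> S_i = -8.99 + 1.34*i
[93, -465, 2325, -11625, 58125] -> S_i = 93*-5^i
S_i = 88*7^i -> [88, 616, 4312, 30184, 211288]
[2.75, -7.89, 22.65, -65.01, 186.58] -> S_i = 2.75*(-2.87)^i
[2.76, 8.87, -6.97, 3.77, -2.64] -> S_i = Random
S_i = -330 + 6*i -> [-330, -324, -318, -312, -306]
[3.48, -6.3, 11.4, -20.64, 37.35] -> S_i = 3.48*(-1.81)^i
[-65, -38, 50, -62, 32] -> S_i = Random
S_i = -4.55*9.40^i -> [-4.55, -42.77, -402.04, -3779.16, -35524.08]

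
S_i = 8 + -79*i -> [8, -71, -150, -229, -308]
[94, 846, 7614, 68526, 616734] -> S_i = 94*9^i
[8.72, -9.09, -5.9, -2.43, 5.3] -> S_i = Random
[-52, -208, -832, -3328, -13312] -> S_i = -52*4^i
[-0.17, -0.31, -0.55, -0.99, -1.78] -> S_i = -0.17*1.80^i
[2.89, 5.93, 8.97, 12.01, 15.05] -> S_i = 2.89 + 3.04*i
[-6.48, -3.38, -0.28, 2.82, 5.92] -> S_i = -6.48 + 3.10*i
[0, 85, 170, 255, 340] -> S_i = 0 + 85*i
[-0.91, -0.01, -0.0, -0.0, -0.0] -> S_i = -0.91*0.01^i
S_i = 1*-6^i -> [1, -6, 36, -216, 1296]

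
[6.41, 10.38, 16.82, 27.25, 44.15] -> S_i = 6.41*1.62^i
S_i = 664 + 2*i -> [664, 666, 668, 670, 672]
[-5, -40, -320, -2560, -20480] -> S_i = -5*8^i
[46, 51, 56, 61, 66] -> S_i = 46 + 5*i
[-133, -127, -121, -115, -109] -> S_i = -133 + 6*i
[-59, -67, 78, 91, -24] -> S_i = Random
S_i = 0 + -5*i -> [0, -5, -10, -15, -20]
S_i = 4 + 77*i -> [4, 81, 158, 235, 312]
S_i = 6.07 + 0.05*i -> [6.07, 6.12, 6.17, 6.22, 6.27]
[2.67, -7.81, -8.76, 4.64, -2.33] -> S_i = Random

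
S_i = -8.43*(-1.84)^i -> [-8.43, 15.51, -28.54, 52.51, -96.63]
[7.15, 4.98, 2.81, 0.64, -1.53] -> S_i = 7.15 + -2.17*i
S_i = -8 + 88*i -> [-8, 80, 168, 256, 344]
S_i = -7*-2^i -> [-7, 14, -28, 56, -112]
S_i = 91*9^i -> [91, 819, 7371, 66339, 597051]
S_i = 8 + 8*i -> [8, 16, 24, 32, 40]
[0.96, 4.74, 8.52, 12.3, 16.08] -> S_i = 0.96 + 3.78*i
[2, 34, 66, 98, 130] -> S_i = 2 + 32*i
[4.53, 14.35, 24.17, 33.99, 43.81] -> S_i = 4.53 + 9.82*i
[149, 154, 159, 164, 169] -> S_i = 149 + 5*i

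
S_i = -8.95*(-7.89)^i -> [-8.95, 70.62, -557.16, 4395.96, -34684.15]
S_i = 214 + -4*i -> [214, 210, 206, 202, 198]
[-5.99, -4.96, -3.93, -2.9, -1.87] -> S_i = -5.99 + 1.03*i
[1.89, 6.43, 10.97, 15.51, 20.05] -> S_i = 1.89 + 4.54*i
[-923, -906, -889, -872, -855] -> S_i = -923 + 17*i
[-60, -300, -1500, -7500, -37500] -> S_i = -60*5^i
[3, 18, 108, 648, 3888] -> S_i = 3*6^i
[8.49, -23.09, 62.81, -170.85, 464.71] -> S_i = 8.49*(-2.72)^i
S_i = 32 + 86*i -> [32, 118, 204, 290, 376]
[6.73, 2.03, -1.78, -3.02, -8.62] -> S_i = Random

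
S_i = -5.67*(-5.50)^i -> [-5.67, 31.18, -171.52, 943.35, -5188.4]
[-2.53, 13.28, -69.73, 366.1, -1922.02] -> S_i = -2.53*(-5.25)^i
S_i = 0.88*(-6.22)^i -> [0.88, -5.47, 34.05, -211.76, 1317.18]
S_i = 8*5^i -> [8, 40, 200, 1000, 5000]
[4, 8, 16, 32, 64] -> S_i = 4*2^i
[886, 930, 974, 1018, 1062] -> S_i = 886 + 44*i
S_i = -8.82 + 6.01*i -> [-8.82, -2.81, 3.2, 9.21, 15.22]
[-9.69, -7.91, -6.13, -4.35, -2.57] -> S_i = -9.69 + 1.78*i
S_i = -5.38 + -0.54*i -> [-5.38, -5.92, -6.46, -7.0, -7.54]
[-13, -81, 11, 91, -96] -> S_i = Random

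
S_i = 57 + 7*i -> [57, 64, 71, 78, 85]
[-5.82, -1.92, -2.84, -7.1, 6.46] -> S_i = Random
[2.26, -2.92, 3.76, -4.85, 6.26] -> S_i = 2.26*(-1.29)^i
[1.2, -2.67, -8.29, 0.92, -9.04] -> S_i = Random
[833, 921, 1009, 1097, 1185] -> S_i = 833 + 88*i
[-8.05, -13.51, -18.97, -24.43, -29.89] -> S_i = -8.05 + -5.46*i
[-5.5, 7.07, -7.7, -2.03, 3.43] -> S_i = Random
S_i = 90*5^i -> [90, 450, 2250, 11250, 56250]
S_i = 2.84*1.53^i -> [2.84, 4.35, 6.65, 10.17, 15.56]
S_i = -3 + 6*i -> [-3, 3, 9, 15, 21]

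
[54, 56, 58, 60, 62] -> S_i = 54 + 2*i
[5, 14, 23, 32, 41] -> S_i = 5 + 9*i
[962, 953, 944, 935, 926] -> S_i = 962 + -9*i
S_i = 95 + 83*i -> [95, 178, 261, 344, 427]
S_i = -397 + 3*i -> [-397, -394, -391, -388, -385]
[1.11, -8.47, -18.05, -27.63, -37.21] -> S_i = 1.11 + -9.58*i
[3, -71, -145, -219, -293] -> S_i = 3 + -74*i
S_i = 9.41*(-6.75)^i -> [9.41, -63.52, 428.74, -2894.02, 19534.61]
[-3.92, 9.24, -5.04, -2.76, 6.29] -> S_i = Random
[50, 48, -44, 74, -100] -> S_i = Random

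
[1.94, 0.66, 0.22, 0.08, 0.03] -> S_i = 1.94*0.34^i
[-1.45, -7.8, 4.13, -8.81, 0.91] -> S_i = Random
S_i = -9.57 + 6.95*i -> [-9.57, -2.62, 4.33, 11.28, 18.23]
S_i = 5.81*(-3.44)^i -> [5.81, -19.99, 68.75, -236.51, 813.6]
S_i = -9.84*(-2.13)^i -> [-9.84, 20.96, -44.64, 95.09, -202.54]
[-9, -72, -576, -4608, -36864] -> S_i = -9*8^i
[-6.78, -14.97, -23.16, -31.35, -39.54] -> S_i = -6.78 + -8.19*i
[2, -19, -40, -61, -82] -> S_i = 2 + -21*i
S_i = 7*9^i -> [7, 63, 567, 5103, 45927]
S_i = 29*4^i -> [29, 116, 464, 1856, 7424]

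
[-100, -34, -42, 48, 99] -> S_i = Random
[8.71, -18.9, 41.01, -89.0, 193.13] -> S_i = 8.71*(-2.17)^i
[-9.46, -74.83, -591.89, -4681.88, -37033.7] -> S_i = -9.46*7.91^i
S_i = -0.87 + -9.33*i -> [-0.87, -10.2, -19.53, -28.86, -38.19]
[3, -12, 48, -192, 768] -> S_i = 3*-4^i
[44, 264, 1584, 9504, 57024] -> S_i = 44*6^i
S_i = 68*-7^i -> [68, -476, 3332, -23324, 163268]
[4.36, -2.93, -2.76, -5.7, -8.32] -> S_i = Random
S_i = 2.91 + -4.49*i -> [2.91, -1.58, -6.07, -10.56, -15.05]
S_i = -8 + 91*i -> [-8, 83, 174, 265, 356]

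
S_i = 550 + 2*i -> [550, 552, 554, 556, 558]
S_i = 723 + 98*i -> [723, 821, 919, 1017, 1115]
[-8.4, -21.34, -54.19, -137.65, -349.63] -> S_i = -8.40*2.54^i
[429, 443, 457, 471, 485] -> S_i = 429 + 14*i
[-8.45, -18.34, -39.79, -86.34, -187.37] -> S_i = -8.45*2.17^i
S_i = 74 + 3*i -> [74, 77, 80, 83, 86]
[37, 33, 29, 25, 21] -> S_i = 37 + -4*i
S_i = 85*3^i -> [85, 255, 765, 2295, 6885]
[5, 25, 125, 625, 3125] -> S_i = 5*5^i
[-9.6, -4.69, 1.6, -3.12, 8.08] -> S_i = Random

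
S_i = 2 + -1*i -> [2, 1, 0, -1, -2]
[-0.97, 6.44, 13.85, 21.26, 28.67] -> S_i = -0.97 + 7.41*i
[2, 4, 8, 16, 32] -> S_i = 2*2^i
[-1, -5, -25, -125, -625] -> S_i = -1*5^i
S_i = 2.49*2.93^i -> [2.49, 7.3, 21.38, 62.63, 183.51]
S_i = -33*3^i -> [-33, -99, -297, -891, -2673]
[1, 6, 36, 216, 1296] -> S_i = 1*6^i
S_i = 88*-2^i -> [88, -176, 352, -704, 1408]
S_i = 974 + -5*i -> [974, 969, 964, 959, 954]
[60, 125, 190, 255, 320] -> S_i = 60 + 65*i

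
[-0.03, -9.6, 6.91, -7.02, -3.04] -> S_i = Random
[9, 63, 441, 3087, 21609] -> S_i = 9*7^i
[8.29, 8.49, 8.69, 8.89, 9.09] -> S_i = 8.29 + 0.20*i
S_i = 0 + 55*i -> [0, 55, 110, 165, 220]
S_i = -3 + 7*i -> [-3, 4, 11, 18, 25]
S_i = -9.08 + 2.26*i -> [-9.08, -6.82, -4.56, -2.3, -0.04]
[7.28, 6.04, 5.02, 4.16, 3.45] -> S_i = 7.28*0.83^i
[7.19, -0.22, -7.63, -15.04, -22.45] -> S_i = 7.19 + -7.41*i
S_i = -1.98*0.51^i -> [-1.98, -1.01, -0.51, -0.26, -0.13]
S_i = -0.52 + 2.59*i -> [-0.52, 2.07, 4.66, 7.25, 9.84]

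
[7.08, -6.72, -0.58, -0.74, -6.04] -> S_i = Random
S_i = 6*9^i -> [6, 54, 486, 4374, 39366]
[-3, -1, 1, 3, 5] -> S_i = -3 + 2*i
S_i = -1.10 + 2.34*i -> [-1.1, 1.24, 3.58, 5.92, 8.26]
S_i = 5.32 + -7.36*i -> [5.32, -2.04, -9.4, -16.76, -24.12]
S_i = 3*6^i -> [3, 18, 108, 648, 3888]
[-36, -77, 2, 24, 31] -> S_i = Random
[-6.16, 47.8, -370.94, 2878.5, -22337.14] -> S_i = -6.16*(-7.76)^i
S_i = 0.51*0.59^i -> [0.51, 0.3, 0.18, 0.1, 0.06]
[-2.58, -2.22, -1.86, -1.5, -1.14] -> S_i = -2.58 + 0.36*i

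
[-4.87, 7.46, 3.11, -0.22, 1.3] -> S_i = Random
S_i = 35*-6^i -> [35, -210, 1260, -7560, 45360]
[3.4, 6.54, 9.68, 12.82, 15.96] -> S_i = 3.40 + 3.14*i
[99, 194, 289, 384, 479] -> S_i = 99 + 95*i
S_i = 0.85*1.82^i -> [0.85, 1.55, 2.82, 5.12, 9.33]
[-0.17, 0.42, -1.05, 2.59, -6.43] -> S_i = -0.17*(-2.48)^i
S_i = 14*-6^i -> [14, -84, 504, -3024, 18144]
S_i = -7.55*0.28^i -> [-7.55, -2.11, -0.59, -0.17, -0.05]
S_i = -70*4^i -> [-70, -280, -1120, -4480, -17920]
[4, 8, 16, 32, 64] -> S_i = 4*2^i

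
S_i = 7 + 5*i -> [7, 12, 17, 22, 27]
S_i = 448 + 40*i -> [448, 488, 528, 568, 608]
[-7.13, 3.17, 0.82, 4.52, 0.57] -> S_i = Random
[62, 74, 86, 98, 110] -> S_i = 62 + 12*i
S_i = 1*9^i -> [1, 9, 81, 729, 6561]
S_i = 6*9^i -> [6, 54, 486, 4374, 39366]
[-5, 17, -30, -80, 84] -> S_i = Random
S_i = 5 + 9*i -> [5, 14, 23, 32, 41]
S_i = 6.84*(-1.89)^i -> [6.84, -12.93, 24.43, -46.18, 87.28]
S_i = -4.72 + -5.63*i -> [-4.72, -10.35, -15.98, -21.61, -27.24]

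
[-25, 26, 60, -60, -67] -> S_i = Random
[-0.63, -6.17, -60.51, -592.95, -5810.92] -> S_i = -0.63*9.80^i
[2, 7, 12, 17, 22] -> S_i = 2 + 5*i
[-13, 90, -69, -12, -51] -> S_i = Random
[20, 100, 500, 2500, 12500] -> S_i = 20*5^i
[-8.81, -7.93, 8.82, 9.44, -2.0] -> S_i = Random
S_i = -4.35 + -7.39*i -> [-4.35, -11.74, -19.13, -26.52, -33.91]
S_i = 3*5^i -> [3, 15, 75, 375, 1875]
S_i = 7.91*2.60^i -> [7.91, 20.57, 53.47, 139.03, 361.47]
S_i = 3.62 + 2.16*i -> [3.62, 5.78, 7.94, 10.1, 12.26]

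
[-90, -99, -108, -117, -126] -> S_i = -90 + -9*i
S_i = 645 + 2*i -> [645, 647, 649, 651, 653]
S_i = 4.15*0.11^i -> [4.15, 0.46, 0.05, 0.01, 0.0]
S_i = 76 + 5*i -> [76, 81, 86, 91, 96]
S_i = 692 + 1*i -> [692, 693, 694, 695, 696]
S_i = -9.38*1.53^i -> [-9.38, -14.35, -21.96, -33.6, -51.4]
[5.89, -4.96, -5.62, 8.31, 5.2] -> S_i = Random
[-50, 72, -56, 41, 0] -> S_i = Random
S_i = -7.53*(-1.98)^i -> [-7.53, 14.91, -29.52, 58.45, -115.73]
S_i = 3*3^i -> [3, 9, 27, 81, 243]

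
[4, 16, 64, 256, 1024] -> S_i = 4*4^i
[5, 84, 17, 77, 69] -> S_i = Random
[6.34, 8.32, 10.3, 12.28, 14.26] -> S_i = 6.34 + 1.98*i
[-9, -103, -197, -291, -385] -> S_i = -9 + -94*i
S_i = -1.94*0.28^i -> [-1.94, -0.54, -0.15, -0.04, -0.01]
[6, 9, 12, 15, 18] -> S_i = 6 + 3*i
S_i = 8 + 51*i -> [8, 59, 110, 161, 212]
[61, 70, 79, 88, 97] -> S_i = 61 + 9*i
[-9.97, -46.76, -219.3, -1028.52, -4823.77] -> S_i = -9.97*4.69^i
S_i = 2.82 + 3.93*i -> [2.82, 6.75, 10.68, 14.61, 18.54]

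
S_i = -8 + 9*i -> [-8, 1, 10, 19, 28]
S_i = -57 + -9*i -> [-57, -66, -75, -84, -93]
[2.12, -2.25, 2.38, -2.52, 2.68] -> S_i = 2.12*(-1.06)^i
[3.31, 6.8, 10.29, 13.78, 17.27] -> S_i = 3.31 + 3.49*i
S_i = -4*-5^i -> [-4, 20, -100, 500, -2500]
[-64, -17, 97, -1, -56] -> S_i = Random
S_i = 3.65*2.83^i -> [3.65, 10.33, 29.23, 82.73, 234.12]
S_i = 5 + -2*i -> [5, 3, 1, -1, -3]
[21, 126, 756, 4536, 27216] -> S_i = 21*6^i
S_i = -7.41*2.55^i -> [-7.41, -18.9, -48.18, -122.87, -313.31]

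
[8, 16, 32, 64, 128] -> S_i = 8*2^i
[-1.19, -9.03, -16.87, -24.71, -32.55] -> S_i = -1.19 + -7.84*i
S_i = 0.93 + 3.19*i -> [0.93, 4.12, 7.31, 10.5, 13.69]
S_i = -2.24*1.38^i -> [-2.24, -3.09, -4.27, -5.89, -8.12]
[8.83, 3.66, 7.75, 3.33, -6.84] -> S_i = Random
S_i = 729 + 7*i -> [729, 736, 743, 750, 757]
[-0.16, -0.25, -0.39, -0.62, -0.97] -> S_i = -0.16*1.57^i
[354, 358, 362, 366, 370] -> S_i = 354 + 4*i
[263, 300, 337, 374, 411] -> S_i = 263 + 37*i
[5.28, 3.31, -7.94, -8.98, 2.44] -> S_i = Random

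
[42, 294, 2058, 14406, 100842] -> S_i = 42*7^i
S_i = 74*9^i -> [74, 666, 5994, 53946, 485514]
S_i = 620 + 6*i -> [620, 626, 632, 638, 644]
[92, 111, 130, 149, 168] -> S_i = 92 + 19*i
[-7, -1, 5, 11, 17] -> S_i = -7 + 6*i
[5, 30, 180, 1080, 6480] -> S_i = 5*6^i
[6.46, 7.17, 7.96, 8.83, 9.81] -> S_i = 6.46*1.11^i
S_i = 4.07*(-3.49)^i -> [4.07, -14.2, 49.57, -173.01, 603.8]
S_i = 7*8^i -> [7, 56, 448, 3584, 28672]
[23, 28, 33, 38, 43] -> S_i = 23 + 5*i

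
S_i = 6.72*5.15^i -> [6.72, 34.61, 178.23, 917.89, 4727.14]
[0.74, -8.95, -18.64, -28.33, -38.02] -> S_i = 0.74 + -9.69*i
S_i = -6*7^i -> [-6, -42, -294, -2058, -14406]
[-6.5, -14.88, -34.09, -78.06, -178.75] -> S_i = -6.50*2.29^i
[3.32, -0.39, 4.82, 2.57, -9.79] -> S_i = Random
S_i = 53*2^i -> [53, 106, 212, 424, 848]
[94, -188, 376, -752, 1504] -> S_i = 94*-2^i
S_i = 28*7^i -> [28, 196, 1372, 9604, 67228]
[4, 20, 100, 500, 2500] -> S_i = 4*5^i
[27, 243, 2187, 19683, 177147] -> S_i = 27*9^i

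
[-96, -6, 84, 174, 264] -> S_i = -96 + 90*i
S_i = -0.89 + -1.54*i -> [-0.89, -2.43, -3.97, -5.51, -7.05]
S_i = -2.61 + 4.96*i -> [-2.61, 2.35, 7.31, 12.27, 17.23]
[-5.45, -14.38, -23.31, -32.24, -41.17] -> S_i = -5.45 + -8.93*i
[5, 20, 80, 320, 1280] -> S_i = 5*4^i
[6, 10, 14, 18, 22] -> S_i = 6 + 4*i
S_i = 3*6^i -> [3, 18, 108, 648, 3888]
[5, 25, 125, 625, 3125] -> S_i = 5*5^i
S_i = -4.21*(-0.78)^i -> [-4.21, 3.28, -2.56, 2.0, -1.56]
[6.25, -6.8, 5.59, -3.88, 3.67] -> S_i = Random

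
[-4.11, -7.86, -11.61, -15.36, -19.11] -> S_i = -4.11 + -3.75*i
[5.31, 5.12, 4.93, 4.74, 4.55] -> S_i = 5.31 + -0.19*i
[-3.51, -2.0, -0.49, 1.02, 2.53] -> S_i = -3.51 + 1.51*i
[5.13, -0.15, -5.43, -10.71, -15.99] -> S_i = 5.13 + -5.28*i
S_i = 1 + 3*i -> [1, 4, 7, 10, 13]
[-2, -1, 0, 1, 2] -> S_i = -2 + 1*i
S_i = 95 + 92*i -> [95, 187, 279, 371, 463]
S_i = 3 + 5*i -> [3, 8, 13, 18, 23]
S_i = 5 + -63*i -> [5, -58, -121, -184, -247]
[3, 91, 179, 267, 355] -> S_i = 3 + 88*i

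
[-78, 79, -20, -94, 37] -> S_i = Random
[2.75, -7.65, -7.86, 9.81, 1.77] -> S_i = Random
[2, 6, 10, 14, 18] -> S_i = 2 + 4*i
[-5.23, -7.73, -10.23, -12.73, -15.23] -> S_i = -5.23 + -2.50*i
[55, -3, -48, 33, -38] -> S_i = Random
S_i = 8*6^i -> [8, 48, 288, 1728, 10368]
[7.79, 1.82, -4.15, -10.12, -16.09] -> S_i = 7.79 + -5.97*i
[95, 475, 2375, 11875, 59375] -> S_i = 95*5^i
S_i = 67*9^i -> [67, 603, 5427, 48843, 439587]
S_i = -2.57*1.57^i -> [-2.57, -4.03, -6.33, -9.95, -15.61]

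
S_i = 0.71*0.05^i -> [0.71, 0.04, 0.0, 0.0, 0.0]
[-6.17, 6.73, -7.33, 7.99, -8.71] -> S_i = -6.17*(-1.09)^i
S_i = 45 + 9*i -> [45, 54, 63, 72, 81]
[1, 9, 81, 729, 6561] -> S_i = 1*9^i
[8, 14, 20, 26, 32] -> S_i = 8 + 6*i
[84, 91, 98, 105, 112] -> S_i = 84 + 7*i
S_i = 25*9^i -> [25, 225, 2025, 18225, 164025]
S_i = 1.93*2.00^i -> [1.93, 3.86, 7.72, 15.44, 30.88]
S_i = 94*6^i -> [94, 564, 3384, 20304, 121824]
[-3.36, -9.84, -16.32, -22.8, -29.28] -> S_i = -3.36 + -6.48*i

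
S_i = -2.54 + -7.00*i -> [-2.54, -9.54, -16.54, -23.54, -30.54]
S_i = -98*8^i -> [-98, -784, -6272, -50176, -401408]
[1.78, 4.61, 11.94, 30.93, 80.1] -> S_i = 1.78*2.59^i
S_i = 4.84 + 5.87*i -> [4.84, 10.71, 16.58, 22.45, 28.32]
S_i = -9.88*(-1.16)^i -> [-9.88, 11.46, -13.29, 15.42, -17.89]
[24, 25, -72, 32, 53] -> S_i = Random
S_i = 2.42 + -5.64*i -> [2.42, -3.22, -8.86, -14.5, -20.14]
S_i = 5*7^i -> [5, 35, 245, 1715, 12005]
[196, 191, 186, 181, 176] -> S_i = 196 + -5*i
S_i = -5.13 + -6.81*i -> [-5.13, -11.94, -18.75, -25.56, -32.37]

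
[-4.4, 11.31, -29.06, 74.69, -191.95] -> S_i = -4.40*(-2.57)^i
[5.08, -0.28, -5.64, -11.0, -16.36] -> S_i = 5.08 + -5.36*i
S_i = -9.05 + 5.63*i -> [-9.05, -3.42, 2.21, 7.84, 13.47]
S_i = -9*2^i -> [-9, -18, -36, -72, -144]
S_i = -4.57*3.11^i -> [-4.57, -14.21, -44.2, -137.47, -427.52]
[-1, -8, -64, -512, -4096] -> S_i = -1*8^i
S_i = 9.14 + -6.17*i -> [9.14, 2.97, -3.2, -9.37, -15.54]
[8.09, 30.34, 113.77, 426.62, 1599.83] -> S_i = 8.09*3.75^i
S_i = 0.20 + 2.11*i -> [0.2, 2.31, 4.42, 6.53, 8.64]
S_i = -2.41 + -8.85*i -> [-2.41, -11.26, -20.11, -28.96, -37.81]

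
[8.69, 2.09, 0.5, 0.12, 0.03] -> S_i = 8.69*0.24^i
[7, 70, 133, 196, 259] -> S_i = 7 + 63*i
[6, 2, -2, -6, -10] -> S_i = 6 + -4*i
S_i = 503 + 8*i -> [503, 511, 519, 527, 535]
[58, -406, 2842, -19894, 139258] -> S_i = 58*-7^i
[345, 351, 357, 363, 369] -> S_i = 345 + 6*i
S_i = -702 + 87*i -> [-702, -615, -528, -441, -354]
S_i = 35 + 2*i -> [35, 37, 39, 41, 43]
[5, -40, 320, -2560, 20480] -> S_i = 5*-8^i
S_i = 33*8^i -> [33, 264, 2112, 16896, 135168]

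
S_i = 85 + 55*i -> [85, 140, 195, 250, 305]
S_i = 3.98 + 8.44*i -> [3.98, 12.42, 20.86, 29.3, 37.74]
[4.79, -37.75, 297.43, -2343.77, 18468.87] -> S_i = 4.79*(-7.88)^i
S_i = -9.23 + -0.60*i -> [-9.23, -9.83, -10.43, -11.03, -11.63]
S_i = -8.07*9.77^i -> [-8.07, -78.84, -770.3, -7525.88, -73527.84]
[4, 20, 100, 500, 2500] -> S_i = 4*5^i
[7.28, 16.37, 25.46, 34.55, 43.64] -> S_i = 7.28 + 9.09*i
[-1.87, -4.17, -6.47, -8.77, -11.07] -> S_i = -1.87 + -2.30*i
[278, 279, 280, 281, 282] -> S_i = 278 + 1*i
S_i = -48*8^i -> [-48, -384, -3072, -24576, -196608]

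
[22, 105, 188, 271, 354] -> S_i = 22 + 83*i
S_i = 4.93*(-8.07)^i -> [4.93, -39.79, 321.07, -2591.0, 20909.38]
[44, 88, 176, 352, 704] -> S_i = 44*2^i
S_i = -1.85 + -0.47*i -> [-1.85, -2.32, -2.79, -3.26, -3.73]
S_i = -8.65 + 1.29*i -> [-8.65, -7.36, -6.07, -4.78, -3.49]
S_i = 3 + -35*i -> [3, -32, -67, -102, -137]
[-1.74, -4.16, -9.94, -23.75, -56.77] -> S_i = -1.74*2.39^i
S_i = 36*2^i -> [36, 72, 144, 288, 576]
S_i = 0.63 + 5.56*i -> [0.63, 6.19, 11.75, 17.31, 22.87]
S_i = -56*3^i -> [-56, -168, -504, -1512, -4536]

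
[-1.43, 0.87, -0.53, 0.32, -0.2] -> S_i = -1.43*(-0.61)^i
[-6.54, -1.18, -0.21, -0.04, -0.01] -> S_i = -6.54*0.18^i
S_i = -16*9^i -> [-16, -144, -1296, -11664, -104976]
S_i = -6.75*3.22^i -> [-6.75, -21.74, -69.99, -225.36, -725.65]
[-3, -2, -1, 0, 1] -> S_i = -3 + 1*i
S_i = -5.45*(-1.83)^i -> [-5.45, 9.97, -18.25, 33.4, -61.12]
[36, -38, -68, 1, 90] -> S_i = Random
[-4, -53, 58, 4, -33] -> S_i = Random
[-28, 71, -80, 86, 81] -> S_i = Random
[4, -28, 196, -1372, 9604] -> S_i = 4*-7^i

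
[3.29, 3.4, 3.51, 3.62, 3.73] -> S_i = 3.29 + 0.11*i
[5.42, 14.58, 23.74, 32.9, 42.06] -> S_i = 5.42 + 9.16*i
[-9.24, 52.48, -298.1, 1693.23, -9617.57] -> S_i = -9.24*(-5.68)^i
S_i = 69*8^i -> [69, 552, 4416, 35328, 282624]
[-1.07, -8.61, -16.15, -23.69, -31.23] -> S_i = -1.07 + -7.54*i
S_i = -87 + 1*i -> [-87, -86, -85, -84, -83]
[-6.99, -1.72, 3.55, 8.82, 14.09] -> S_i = -6.99 + 5.27*i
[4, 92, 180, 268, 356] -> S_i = 4 + 88*i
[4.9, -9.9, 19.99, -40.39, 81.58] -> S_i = 4.90*(-2.02)^i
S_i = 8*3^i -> [8, 24, 72, 216, 648]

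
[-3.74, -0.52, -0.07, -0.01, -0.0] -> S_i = -3.74*0.14^i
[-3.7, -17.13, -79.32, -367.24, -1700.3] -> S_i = -3.70*4.63^i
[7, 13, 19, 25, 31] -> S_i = 7 + 6*i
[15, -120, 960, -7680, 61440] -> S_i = 15*-8^i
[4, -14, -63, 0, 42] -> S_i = Random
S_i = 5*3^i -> [5, 15, 45, 135, 405]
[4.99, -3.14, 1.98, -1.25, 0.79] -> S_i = 4.99*(-0.63)^i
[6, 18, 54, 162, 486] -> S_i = 6*3^i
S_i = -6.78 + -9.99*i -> [-6.78, -16.77, -26.76, -36.75, -46.74]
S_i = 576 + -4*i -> [576, 572, 568, 564, 560]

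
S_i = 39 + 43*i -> [39, 82, 125, 168, 211]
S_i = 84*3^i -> [84, 252, 756, 2268, 6804]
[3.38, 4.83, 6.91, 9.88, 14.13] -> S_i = 3.38*1.43^i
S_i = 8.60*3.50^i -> [8.6, 30.1, 105.35, 368.72, 1290.54]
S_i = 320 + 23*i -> [320, 343, 366, 389, 412]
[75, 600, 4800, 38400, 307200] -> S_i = 75*8^i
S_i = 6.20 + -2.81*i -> [6.2, 3.39, 0.58, -2.23, -5.04]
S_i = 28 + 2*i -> [28, 30, 32, 34, 36]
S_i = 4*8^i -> [4, 32, 256, 2048, 16384]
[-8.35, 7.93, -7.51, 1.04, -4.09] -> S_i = Random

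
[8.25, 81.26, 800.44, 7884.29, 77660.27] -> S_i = 8.25*9.85^i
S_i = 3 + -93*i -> [3, -90, -183, -276, -369]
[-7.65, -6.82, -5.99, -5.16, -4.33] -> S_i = -7.65 + 0.83*i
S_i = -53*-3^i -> [-53, 159, -477, 1431, -4293]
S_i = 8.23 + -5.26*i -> [8.23, 2.97, -2.29, -7.55, -12.81]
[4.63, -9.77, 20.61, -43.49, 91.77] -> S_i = 4.63*(-2.11)^i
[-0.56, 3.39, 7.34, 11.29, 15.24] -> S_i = -0.56 + 3.95*i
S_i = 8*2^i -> [8, 16, 32, 64, 128]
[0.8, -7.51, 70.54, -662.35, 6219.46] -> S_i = 0.80*(-9.39)^i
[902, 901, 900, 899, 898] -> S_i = 902 + -1*i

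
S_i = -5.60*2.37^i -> [-5.6, -13.27, -31.45, -74.55, -176.68]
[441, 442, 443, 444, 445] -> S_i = 441 + 1*i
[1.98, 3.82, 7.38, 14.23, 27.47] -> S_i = 1.98*1.93^i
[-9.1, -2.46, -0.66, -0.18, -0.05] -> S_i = -9.10*0.27^i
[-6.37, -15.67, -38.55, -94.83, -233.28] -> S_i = -6.37*2.46^i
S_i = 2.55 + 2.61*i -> [2.55, 5.16, 7.77, 10.38, 12.99]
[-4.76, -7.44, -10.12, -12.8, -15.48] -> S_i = -4.76 + -2.68*i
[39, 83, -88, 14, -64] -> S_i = Random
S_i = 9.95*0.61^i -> [9.95, 6.07, 3.7, 2.26, 1.38]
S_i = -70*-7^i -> [-70, 490, -3430, 24010, -168070]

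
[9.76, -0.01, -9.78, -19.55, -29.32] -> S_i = 9.76 + -9.77*i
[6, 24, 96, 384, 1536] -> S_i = 6*4^i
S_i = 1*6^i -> [1, 6, 36, 216, 1296]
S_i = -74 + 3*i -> [-74, -71, -68, -65, -62]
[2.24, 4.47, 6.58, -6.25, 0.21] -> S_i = Random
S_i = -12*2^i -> [-12, -24, -48, -96, -192]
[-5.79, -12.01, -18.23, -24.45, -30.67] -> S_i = -5.79 + -6.22*i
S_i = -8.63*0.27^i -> [-8.63, -2.33, -0.63, -0.17, -0.05]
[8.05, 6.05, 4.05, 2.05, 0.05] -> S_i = 8.05 + -2.00*i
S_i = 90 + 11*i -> [90, 101, 112, 123, 134]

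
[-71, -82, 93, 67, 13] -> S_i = Random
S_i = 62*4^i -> [62, 248, 992, 3968, 15872]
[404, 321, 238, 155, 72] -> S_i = 404 + -83*i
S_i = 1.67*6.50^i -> [1.67, 10.86, 70.56, 458.62, 2981.05]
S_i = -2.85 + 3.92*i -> [-2.85, 1.07, 4.99, 8.91, 12.83]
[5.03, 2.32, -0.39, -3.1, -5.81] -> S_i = 5.03 + -2.71*i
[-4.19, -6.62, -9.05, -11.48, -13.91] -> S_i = -4.19 + -2.43*i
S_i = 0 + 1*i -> [0, 1, 2, 3, 4]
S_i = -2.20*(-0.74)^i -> [-2.2, 1.63, -1.2, 0.89, -0.66]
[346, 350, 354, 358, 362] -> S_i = 346 + 4*i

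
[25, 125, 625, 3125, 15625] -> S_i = 25*5^i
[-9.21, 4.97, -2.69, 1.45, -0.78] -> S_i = -9.21*(-0.54)^i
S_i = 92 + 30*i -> [92, 122, 152, 182, 212]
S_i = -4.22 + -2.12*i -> [-4.22, -6.34, -8.46, -10.58, -12.7]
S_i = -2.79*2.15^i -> [-2.79, -6.0, -12.9, -27.73, -59.62]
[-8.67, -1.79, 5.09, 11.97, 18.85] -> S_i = -8.67 + 6.88*i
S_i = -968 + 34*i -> [-968, -934, -900, -866, -832]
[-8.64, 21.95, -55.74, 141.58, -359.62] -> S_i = -8.64*(-2.54)^i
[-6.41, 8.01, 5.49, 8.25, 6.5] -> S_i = Random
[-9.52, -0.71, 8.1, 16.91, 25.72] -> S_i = -9.52 + 8.81*i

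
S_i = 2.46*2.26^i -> [2.46, 5.56, 12.56, 28.4, 64.18]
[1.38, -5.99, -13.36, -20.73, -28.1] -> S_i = 1.38 + -7.37*i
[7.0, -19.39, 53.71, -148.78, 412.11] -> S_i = 7.00*(-2.77)^i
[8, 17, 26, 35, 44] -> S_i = 8 + 9*i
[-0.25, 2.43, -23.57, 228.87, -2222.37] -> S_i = -0.25*(-9.71)^i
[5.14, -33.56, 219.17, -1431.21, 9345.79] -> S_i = 5.14*(-6.53)^i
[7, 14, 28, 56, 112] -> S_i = 7*2^i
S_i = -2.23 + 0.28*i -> [-2.23, -1.95, -1.67, -1.39, -1.11]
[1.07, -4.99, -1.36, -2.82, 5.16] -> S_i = Random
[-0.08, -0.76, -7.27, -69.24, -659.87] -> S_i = -0.08*9.53^i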